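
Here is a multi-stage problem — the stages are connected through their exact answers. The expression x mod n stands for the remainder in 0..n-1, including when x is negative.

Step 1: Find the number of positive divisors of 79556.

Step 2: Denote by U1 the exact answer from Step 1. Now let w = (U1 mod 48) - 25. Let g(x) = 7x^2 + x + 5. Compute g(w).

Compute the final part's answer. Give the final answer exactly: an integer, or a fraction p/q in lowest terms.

Step 1: 79556 = 2^2 * 19889; number of divisors = (2+1) * (1+1) = 6; answer 6
Step 2: U1 = 6; w = -19; 7*(-19)^2 + 1*(-19)^1 + 5 = (2527) + (-19) + (5) = 2513; answer 2513

2513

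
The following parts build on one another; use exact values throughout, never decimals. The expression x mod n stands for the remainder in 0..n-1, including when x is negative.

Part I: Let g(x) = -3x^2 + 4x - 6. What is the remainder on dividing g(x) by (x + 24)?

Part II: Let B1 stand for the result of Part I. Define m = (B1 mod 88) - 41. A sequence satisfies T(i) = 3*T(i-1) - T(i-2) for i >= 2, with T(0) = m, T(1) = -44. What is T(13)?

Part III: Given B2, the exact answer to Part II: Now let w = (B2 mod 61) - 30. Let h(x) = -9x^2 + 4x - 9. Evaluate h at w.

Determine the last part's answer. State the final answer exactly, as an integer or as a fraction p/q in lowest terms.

-4277

Part I: remainder = value at the root: -3*(-24)^2 + 4*(-24)^1 - 6 = (-1728) + (-96) + (-6) = -1830; answer -1830
Part II: B1 = -1830; m = -23; T(2) = 3*(-44) - 1*(-23) = -109; iterating: T(2)=-109, T(3)=-283, T(4)=-740, T(5)=-1937, T(6)=-5071, T(7)=-13276, T(8)=-34757, T(9)=-90995, T(10)=-238228, T(11)=-623689, T(12)=-1632839, T(13)=-4274828; answer -4274828
Part III: B2 = -4274828; w = 22; -9*(22)^2 + 4*(22)^1 - 9 = (-4356) + (88) + (-9) = -4277; answer -4277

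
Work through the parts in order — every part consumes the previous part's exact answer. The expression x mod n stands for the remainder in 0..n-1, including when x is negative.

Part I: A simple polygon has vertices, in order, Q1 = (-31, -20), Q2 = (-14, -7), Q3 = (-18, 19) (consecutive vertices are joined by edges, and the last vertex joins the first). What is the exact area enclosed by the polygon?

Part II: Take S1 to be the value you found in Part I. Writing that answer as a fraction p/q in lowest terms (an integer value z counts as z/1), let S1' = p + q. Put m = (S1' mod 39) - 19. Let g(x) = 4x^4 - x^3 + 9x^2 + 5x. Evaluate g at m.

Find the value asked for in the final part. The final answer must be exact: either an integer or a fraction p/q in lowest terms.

2825

Part I: cross terms: (-31*-7 - -14*-20)=-63, (-14*19 - -18*-7)=-392, (-18*-20 - -31*19)=949; twice the area = |494| = 494; area = 247; answer 247
Part II: S1 = 247; threaded value p + q = 248; m = -5; 4*(-5)^4 - 1*(-5)^3 + 9*(-5)^2 + 5*(-5)^1 = (2500) + (125) + (225) + (-25) = 2825; answer 2825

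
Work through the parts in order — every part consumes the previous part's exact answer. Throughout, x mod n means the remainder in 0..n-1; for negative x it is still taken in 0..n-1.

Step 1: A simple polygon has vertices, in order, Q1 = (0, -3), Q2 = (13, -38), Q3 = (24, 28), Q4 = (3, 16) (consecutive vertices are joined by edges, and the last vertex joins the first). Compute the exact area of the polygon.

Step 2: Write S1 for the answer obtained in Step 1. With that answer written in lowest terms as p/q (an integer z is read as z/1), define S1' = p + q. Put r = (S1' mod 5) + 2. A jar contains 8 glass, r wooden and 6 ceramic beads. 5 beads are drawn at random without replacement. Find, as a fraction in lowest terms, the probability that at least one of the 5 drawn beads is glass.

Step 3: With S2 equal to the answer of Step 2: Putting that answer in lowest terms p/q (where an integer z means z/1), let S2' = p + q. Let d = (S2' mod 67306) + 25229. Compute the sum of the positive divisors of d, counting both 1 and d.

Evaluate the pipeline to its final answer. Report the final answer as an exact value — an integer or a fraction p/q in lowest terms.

Step 1: cross terms: (0*-38 - 13*-3)=39, (13*28 - 24*-38)=1276, (24*16 - 3*28)=300, (3*-3 - 0*16)=-9; twice the area = |1606| = 1606; area = 803; answer 803
Step 2: S1 = 803; threaded value p + q = 804; r = 6; total draws C(20,5) = 15504; complement C(12,5) = 792; favorable 15504 - 792 = 14712; P = 613/646; answer 613/646
Step 3: S2 = 613/646; threaded value p + q = 1259; d = 26488; 26488 = 2^3 * 7 * 11 * 43; sigma = (1 + 2 + 4 + 8) * (1 + 7) * (1 + 11) * (1 + 43) = 15 * 8 * 12 * 44 = 63360; answer 63360

63360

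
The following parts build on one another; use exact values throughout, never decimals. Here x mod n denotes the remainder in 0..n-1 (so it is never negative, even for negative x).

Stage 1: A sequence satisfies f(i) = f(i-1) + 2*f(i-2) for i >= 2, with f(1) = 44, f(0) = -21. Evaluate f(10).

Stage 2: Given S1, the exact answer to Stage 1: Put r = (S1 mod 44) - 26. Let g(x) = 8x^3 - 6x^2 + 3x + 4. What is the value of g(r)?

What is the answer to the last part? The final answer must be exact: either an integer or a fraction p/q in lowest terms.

3740

Stage 1: f(2) = 1*(44) + 2*(-21) = 2; iterating: f(2)=2, f(3)=90, f(4)=94, f(5)=274, f(6)=462, f(7)=1010, f(8)=1934, f(9)=3954, f(10)=7822; answer 7822
Stage 2: S1 = 7822; r = 8; 8*(8)^3 - 6*(8)^2 + 3*(8)^1 + 4 = (4096) + (-384) + (24) + (4) = 3740; answer 3740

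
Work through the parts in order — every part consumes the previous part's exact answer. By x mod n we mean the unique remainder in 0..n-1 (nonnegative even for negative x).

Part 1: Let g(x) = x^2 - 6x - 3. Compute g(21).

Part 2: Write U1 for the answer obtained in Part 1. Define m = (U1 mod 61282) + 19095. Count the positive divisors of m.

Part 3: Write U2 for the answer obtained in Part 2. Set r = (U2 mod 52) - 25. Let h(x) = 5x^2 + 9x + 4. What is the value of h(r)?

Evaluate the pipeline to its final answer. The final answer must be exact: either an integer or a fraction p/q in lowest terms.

Part 1: 1*(21)^2 - 6*(21)^1 - 3 = (441) + (-126) + (-3) = 312; answer 312
Part 2: U1 = 312; m = 19407; 19407 = 3 * 6469; number of divisors = (1+1) * (1+1) = 4; answer 4
Part 3: U2 = 4; r = -21; 5*(-21)^2 + 9*(-21)^1 + 4 = (2205) + (-189) + (4) = 2020; answer 2020

2020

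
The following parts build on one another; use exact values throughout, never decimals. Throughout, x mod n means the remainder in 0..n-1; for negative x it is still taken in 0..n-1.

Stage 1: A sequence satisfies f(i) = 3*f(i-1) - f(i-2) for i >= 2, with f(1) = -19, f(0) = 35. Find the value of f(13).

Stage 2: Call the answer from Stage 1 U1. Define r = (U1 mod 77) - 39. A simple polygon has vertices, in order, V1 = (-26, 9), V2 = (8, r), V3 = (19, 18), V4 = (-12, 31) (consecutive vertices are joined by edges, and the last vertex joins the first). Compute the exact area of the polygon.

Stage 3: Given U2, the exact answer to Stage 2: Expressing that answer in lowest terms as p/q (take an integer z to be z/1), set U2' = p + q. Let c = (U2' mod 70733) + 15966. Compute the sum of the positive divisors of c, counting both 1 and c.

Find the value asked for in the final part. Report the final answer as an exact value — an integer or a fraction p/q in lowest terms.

30240

Stage 1: f(2) = 3*(-19) - 1*(35) = -92; iterating: f(2)=-92, f(3)=-257, f(4)=-679, f(5)=-1780, f(6)=-4661, f(7)=-12203, f(8)=-31948, f(9)=-83641, f(10)=-218975, f(11)=-573284, f(12)=-1500877, f(13)=-3929347; answer -3929347
Stage 2: U1 = -3929347; r = 1; cross terms: (-26*1 - 8*9)=-98, (8*18 - 19*1)=125, (19*31 - -12*18)=805, (-12*9 - -26*31)=698; twice the area = |1530| = 1530; area = 765; answer 765
Stage 3: U2 = 765; threaded value p + q = 766; c = 16732; 16732 = 2^2 * 47 * 89; sigma = (1 + 2 + 4) * (1 + 47) * (1 + 89) = 7 * 48 * 90 = 30240; answer 30240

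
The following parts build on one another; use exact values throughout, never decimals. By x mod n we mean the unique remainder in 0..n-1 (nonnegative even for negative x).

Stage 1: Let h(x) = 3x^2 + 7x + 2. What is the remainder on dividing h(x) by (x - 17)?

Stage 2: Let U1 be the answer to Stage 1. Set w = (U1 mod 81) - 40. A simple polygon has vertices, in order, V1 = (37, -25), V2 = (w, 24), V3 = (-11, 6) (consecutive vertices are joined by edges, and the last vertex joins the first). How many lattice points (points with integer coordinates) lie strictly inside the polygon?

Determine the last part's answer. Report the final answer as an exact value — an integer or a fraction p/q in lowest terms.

230

Stage 1: remainder = value at the root: 3*(17)^2 + 7*(17)^1 + 2 = (867) + (119) + (2) = 988; answer 988
Stage 2: U1 = 988; w = -24; cross terms: (37*24 - -24*-25)=288, (-24*6 - -11*24)=120, (-11*-25 - 37*6)=53; twice the area = |461| = 461; area = 461/2; boundary points = 1 + 1 + 1 = 3; strictly interior points = area - boundary/2 + 1 = 230; answer 230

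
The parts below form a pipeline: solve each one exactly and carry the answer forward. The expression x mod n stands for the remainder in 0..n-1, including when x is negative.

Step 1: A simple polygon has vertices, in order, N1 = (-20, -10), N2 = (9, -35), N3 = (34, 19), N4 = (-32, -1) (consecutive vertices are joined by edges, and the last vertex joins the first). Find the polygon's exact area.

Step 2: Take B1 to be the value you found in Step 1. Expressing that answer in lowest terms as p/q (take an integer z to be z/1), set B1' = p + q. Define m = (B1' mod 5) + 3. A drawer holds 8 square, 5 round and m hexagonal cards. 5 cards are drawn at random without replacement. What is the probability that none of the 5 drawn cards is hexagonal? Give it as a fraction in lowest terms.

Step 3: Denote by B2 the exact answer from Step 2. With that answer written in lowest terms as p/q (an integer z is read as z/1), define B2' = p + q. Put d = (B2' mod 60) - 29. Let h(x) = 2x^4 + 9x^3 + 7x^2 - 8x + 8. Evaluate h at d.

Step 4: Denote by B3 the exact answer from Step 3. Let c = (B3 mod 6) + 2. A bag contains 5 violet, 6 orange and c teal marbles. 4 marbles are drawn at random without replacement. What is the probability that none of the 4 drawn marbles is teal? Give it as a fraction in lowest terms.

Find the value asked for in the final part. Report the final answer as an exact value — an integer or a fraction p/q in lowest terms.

Step 1: cross terms: (-20*-35 - 9*-10)=790, (9*19 - 34*-35)=1361, (34*-1 - -32*19)=574, (-32*-10 - -20*-1)=300; twice the area = |3025| = 3025; area = 3025/2; answer 3025/2
Step 2: B1 = 3025/2; threaded value p + q = 3027; m = 5; total draws C(18,5) = 8568; favorable C(13,5) = 1287; P = 143/952; answer 143/952
Step 3: B2 = 143/952; threaded value p + q = 1095; d = -14; 2*(-14)^4 + 9*(-14)^3 + 7*(-14)^2 - 8*(-14)^1 + 8 = (76832) + (-24696) + (1372) + (112) + (8) = 53628; answer 53628
Step 4: B3 = 53628; c = 2; total draws C(13,4) = 715; favorable C(11,4) = 330; P = 6/13; answer 6/13

6/13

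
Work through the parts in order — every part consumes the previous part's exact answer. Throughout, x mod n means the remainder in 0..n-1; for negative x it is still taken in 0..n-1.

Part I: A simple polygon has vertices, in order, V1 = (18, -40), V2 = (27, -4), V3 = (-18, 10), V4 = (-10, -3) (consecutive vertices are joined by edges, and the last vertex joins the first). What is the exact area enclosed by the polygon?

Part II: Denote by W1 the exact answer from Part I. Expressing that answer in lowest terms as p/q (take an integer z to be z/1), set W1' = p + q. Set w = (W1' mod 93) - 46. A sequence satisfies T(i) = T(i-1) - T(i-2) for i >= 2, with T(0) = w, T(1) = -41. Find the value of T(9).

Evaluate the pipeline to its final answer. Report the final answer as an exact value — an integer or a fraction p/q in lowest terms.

-25

Part I: cross terms: (18*-4 - 27*-40)=1008, (27*10 - -18*-4)=198, (-18*-3 - -10*10)=154, (-10*-40 - 18*-3)=454; twice the area = |1814| = 1814; area = 907; answer 907
Part II: W1 = 907; threaded value p + q = 908; w = 25; T(2) = 1*(-41) - 1*(25) = -66; iterating: T(2)=-66, T(3)=-25, T(4)=41, T(5)=66, T(6)=25, T(7)=-41, T(8)=-66, T(9)=-25; answer -25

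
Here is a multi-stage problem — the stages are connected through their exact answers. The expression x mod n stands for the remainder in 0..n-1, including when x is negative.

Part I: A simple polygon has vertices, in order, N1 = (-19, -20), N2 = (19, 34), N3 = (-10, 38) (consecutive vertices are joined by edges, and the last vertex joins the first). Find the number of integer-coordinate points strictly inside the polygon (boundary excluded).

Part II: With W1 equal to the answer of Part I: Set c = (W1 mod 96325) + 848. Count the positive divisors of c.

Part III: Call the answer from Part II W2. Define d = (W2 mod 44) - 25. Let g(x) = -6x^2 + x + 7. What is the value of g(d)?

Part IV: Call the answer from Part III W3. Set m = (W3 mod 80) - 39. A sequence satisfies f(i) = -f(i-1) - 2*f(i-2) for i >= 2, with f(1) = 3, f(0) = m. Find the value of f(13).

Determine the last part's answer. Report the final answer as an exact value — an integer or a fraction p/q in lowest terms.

1887

Part I: cross terms: (-19*34 - 19*-20)=-266, (19*38 - -10*34)=1062, (-10*-20 - -19*38)=922; twice the area = |1718| = 1718; area = 859; boundary points = 2 + 1 + 1 = 4; strictly interior points = area - boundary/2 + 1 = 858; answer 858
Part II: W1 = 858; c = 1706; 1706 = 2 * 853; number of divisors = (1+1) * (1+1) = 4; answer 4
Part III: W2 = 4; d = -21; -6*(-21)^2 + 1*(-21)^1 + 7 = (-2646) + (-21) + (7) = -2660; answer -2660
Part IV: W3 = -2660; m = 21; f(2) = -1*(3) - 2*(21) = -45; iterating: f(2)=-45, f(3)=39, f(4)=51, f(5)=-129, f(6)=27, f(7)=231, f(8)=-285, f(9)=-177, f(10)=747, f(11)=-393, f(12)=-1101, f(13)=1887; answer 1887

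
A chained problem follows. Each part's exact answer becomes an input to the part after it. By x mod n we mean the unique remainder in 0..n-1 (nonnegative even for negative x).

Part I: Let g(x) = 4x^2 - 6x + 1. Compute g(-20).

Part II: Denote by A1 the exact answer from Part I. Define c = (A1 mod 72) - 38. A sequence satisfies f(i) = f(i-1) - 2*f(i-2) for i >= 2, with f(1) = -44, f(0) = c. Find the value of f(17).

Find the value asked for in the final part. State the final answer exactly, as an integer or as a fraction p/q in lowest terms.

Part I: 4*(-20)^2 - 6*(-20)^1 + 1 = (1600) + (120) + (1) = 1721; answer 1721
Part II: A1 = 1721; c = 27; f(2) = 1*(-44) - 2*(27) = -98; iterating: f(2)=-98, f(3)=-10, f(4)=186, f(5)=206, f(6)=-166, f(7)=-578, f(8)=-246, f(9)=910, f(10)=1402, f(11)=-418, f(12)=-3222, f(13)=-2386, f(14)=4058, f(15)=8830, f(16)=714, f(17)=-16946; answer -16946

-16946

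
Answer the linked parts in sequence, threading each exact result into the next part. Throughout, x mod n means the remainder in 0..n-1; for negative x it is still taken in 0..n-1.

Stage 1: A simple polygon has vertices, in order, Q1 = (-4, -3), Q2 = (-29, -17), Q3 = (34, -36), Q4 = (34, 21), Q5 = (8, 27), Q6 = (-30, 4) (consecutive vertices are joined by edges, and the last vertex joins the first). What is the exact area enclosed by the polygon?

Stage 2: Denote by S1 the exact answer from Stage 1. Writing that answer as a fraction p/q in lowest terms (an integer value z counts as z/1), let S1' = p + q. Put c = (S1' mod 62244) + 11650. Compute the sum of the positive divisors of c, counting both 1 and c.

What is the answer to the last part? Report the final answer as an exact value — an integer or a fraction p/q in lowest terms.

Stage 1: cross terms: (-4*-17 - -29*-3)=-19, (-29*-36 - 34*-17)=1622, (34*21 - 34*-36)=1938, (34*27 - 8*21)=750, (8*4 - -30*27)=842, (-30*-3 - -4*4)=106; twice the area = |5239| = 5239; area = 5239/2; answer 5239/2
Stage 2: S1 = 5239/2; threaded value p + q = 5241; c = 16891; 16891 = 7 * 19 * 127; sigma = (1 + 7) * (1 + 19) * (1 + 127) = 8 * 20 * 128 = 20480; answer 20480

20480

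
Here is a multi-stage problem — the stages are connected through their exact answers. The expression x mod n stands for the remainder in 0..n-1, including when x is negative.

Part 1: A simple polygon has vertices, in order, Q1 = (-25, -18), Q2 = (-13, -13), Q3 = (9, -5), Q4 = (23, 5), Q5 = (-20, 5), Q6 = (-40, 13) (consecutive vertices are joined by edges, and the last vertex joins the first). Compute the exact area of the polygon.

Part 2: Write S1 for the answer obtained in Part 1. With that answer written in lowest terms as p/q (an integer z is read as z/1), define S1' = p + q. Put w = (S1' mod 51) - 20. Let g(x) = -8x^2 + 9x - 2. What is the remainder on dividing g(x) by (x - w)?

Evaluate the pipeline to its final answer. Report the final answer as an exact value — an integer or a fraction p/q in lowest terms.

-2467

Part 1: cross terms: (-25*-13 - -13*-18)=91, (-13*-5 - 9*-13)=182, (9*5 - 23*-5)=160, (23*5 - -20*5)=215, (-20*13 - -40*5)=-60, (-40*-18 - -25*13)=1045; twice the area = |1633| = 1633; area = 1633/2; answer 1633/2
Part 2: S1 = 1633/2; threaded value p + q = 1635; w = -17; remainder = value at the root: -8*(-17)^2 + 9*(-17)^1 - 2 = (-2312) + (-153) + (-2) = -2467; answer -2467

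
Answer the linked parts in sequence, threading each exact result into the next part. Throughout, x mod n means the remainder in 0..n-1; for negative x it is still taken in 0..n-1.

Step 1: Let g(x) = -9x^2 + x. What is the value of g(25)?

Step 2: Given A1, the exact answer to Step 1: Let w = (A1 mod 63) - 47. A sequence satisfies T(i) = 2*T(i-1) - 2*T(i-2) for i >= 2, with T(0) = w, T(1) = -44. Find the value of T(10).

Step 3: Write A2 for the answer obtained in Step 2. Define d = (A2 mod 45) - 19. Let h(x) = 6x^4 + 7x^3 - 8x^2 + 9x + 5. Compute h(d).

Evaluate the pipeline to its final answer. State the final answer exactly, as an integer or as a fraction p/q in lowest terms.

Step 1: -9*(25)^2 + 1*(25)^1 = (-5625) + (25) = -5600; answer -5600
Step 2: A1 = -5600; w = -40; T(2) = 2*(-44) - 2*(-40) = -8; iterating: T(2)=-8, T(3)=72, T(4)=160, T(5)=176, T(6)=32, T(7)=-288, T(8)=-640, T(9)=-704, T(10)=-128; answer -128
Step 3: A2 = -128; d = -12; 6*(-12)^4 + 7*(-12)^3 - 8*(-12)^2 + 9*(-12)^1 + 5 = (124416) + (-12096) + (-1152) + (-108) + (5) = 111065; answer 111065

111065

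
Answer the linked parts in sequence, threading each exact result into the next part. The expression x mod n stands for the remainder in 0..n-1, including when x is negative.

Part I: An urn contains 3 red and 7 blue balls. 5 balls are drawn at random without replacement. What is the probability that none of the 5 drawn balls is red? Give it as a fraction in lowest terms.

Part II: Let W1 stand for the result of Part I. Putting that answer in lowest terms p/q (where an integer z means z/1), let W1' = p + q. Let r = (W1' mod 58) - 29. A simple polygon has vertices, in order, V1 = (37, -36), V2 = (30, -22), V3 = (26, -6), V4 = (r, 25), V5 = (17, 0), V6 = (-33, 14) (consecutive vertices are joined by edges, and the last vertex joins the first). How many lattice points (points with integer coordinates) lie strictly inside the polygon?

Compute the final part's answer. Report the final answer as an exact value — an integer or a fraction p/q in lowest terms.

836

Part I: total draws C(10,5) = 252; favorable C(7,5) = 21; P = 1/12; answer 1/12
Part II: W1 = 1/12; threaded value p + q = 13; r = -16; cross terms: (37*-22 - 30*-36)=266, (30*-6 - 26*-22)=392, (26*25 - -16*-6)=554, (-16*0 - 17*25)=-425, (17*14 - -33*0)=238, (-33*-36 - 37*14)=670; twice the area = |1695| = 1695; area = 1695/2; boundary points = 7 + 4 + 1 + 1 + 2 + 10 = 25; strictly interior points = area - boundary/2 + 1 = 836; answer 836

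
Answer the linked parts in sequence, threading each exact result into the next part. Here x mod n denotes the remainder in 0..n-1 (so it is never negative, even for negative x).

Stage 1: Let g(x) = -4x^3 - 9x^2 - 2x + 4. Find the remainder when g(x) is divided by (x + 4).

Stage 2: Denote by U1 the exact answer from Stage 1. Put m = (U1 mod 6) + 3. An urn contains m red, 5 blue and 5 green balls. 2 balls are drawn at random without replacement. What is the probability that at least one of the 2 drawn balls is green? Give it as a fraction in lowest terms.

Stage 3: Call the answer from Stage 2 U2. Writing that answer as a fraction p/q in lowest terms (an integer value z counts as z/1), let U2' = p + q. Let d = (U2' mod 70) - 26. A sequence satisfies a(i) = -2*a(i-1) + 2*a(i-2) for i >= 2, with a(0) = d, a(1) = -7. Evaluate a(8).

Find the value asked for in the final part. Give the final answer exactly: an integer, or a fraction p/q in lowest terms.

10864

Stage 1: remainder = value at the root: -4*(-4)^3 - 9*(-4)^2 - 2*(-4)^1 + 4 = (256) + (-144) + (8) + (4) = 124; answer 124
Stage 2: U1 = 124; m = 7; total draws C(17,2) = 136; complement C(12,2) = 66; favorable 136 - 66 = 70; P = 35/68; answer 35/68
Stage 3: U2 = 35/68; threaded value p + q = 103; d = 7; a(2) = -2*(-7) + 2*(7) = 28; iterating: a(2)=28, a(3)=-70, a(4)=196, a(5)=-532, a(6)=1456, a(7)=-3976, a(8)=10864; answer 10864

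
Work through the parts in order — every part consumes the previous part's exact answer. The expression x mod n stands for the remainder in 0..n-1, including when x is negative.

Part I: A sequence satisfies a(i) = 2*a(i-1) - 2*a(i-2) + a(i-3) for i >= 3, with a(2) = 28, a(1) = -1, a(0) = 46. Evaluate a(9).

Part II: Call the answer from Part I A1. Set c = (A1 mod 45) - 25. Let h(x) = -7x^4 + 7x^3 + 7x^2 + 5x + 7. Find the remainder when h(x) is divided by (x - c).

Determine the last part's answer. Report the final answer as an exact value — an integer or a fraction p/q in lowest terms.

Part I: a(3) = 2*(28) - 2*(-1) + 1*(46) = 104; iterating: a(3)=104, a(4)=151, a(5)=122, a(6)=46, a(7)=-1, a(8)=28, a(9)=104; answer 104
Part II: A1 = 104; c = -11; remainder = value at the root: -7*(-11)^4 + 7*(-11)^3 + 7*(-11)^2 + 5*(-11)^1 + 7 = (-102487) + (-9317) + (847) + (-55) + (7) = -111005; answer -111005

-111005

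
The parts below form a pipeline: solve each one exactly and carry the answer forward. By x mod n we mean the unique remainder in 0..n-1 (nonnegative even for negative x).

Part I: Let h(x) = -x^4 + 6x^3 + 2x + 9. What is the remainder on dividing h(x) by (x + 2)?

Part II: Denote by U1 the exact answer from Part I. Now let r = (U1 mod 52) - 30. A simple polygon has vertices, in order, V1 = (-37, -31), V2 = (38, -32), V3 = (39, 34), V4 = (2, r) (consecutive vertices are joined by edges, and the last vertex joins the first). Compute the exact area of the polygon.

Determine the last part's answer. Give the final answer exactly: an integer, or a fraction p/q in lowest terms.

Part I: remainder = value at the root: -1*(-2)^4 + 6*(-2)^3 + 2*(-2)^1 + 9 = (-16) + (-48) + (-4) + (9) = -59; answer -59
Part II: U1 = -59; r = 15; cross terms: (-37*-32 - 38*-31)=2362, (38*34 - 39*-32)=2540, (39*15 - 2*34)=517, (2*-31 - -37*15)=493; twice the area = |5912| = 5912; area = 2956; answer 2956

2956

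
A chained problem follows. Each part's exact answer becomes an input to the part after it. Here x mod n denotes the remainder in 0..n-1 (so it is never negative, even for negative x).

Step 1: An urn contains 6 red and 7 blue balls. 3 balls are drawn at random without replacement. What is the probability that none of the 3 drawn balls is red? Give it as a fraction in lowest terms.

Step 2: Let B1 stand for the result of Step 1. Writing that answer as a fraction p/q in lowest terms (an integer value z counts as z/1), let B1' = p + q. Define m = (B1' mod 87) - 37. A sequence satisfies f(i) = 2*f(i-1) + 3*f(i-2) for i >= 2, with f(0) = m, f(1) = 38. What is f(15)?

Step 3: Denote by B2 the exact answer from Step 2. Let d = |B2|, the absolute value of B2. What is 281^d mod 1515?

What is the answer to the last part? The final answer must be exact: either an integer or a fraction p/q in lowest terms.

886

Step 1: total draws C(13,3) = 286; favorable C(7,3) = 35; P = 35/286; answer 35/286
Step 2: B1 = 35/286; threaded value p + q = 321; m = 23; f(2) = 2*(38) + 3*(23) = 145; iterating: f(2)=145, f(3)=404, f(4)=1243, f(5)=3698, f(6)=11125, f(7)=33344, f(8)=100063, f(9)=300158, f(10)=900505, f(11)=2701484, f(12)=8104483, f(13)=24313418, f(14)=72940285, f(15)=218820824; answer 218820824
Step 3: B2 = 218820824; d = 218820824; squarings mod 1515: 281^1=281, 281^2=181, 281^4=946, 281^8=1066, 281^16=106, 281^32=631, 281^64=1231, 281^128=361, 281^256=31, 281^512=961, 281^1024=886, 281^2048=226, 281^4096=1081, 281^8192=496, 281^16384=586, 281^32768=1006, 281^65536=16, 281^131072=256, 281^262144=391, 281^524288=1381, 281^1048576=1291, 281^2097152=181, 281^4194304=946, 281^8388608=1066, 281^16777216=106, 281^33554432=631, 281^67108864=1231, 281^134217728=361; 281^218820824 = 281^8 * 281^16 * 281^64 * 281^128 * 281^4096 * 281^8192 * 281^16384 * 281^32768 * 281^131072 * 281^524288 * 281^16777216 * 281^67108864 * 281^134217728 = 886 (mod 1515); answer 886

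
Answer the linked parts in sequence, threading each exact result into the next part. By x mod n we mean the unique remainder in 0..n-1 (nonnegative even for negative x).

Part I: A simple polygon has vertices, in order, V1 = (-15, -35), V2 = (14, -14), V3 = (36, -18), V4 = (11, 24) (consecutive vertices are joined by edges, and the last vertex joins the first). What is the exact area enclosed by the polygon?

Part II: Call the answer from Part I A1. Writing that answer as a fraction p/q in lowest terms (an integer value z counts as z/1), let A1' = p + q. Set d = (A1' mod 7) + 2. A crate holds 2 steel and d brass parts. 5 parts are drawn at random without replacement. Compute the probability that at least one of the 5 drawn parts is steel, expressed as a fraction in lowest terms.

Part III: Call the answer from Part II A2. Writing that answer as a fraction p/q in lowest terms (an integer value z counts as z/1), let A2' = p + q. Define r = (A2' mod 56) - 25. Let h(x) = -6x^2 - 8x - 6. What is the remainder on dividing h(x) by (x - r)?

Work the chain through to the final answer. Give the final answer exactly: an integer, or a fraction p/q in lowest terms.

Part I: cross terms: (-15*-14 - 14*-35)=700, (14*-18 - 36*-14)=252, (36*24 - 11*-18)=1062, (11*-35 - -15*24)=-25; twice the area = |1989| = 1989; area = 1989/2; answer 1989/2
Part II: A1 = 1989/2; threaded value p + q = 1991; d = 5; total draws C(7,5) = 21; complement C(5,5) = 1; favorable 21 - 1 = 20; P = 20/21; answer 20/21
Part III: A2 = 20/21; threaded value p + q = 41; r = 16; remainder = value at the root: -6*(16)^2 - 8*(16)^1 - 6 = (-1536) + (-128) + (-6) = -1670; answer -1670

-1670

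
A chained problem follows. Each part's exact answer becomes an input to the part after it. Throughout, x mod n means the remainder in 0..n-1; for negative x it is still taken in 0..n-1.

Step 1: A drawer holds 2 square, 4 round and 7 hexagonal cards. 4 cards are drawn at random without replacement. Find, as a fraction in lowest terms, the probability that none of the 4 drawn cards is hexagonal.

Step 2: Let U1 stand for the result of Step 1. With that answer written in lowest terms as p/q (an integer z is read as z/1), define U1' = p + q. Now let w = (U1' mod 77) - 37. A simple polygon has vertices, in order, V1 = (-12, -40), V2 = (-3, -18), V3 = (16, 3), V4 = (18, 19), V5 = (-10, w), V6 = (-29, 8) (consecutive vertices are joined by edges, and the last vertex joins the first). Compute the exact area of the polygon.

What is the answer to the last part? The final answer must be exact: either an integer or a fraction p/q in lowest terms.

Step 1: total draws C(13,4) = 715; favorable C(6,4) = 15; P = 3/143; answer 3/143
Step 2: U1 = 3/143; threaded value p + q = 146; w = 32; cross terms: (-12*-18 - -3*-40)=96, (-3*3 - 16*-18)=279, (16*19 - 18*3)=250, (18*32 - -10*19)=766, (-10*8 - -29*32)=848, (-29*-40 - -12*8)=1256; twice the area = |3495| = 3495; area = 3495/2; answer 3495/2

3495/2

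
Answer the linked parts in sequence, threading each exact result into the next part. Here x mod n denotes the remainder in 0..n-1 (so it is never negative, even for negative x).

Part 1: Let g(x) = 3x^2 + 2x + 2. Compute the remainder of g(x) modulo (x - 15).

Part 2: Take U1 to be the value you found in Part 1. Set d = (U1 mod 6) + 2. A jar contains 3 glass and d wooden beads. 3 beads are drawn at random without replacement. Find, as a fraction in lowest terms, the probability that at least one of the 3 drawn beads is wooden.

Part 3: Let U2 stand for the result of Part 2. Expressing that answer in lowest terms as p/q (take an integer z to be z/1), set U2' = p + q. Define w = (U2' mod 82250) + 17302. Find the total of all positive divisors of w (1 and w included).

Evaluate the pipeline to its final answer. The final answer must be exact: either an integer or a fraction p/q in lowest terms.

Part 1: remainder = value at the root: 3*(15)^2 + 2*(15)^1 + 2 = (675) + (30) + (2) = 707; answer 707
Part 2: U1 = 707; d = 7; total draws C(10,3) = 120; complement C(3,3) = 1; favorable 120 - 1 = 119; P = 119/120; answer 119/120
Part 3: U2 = 119/120; threaded value p + q = 239; w = 17541; 17541 = 3^2 * 1949; sigma = (1 + 3 + 9) * (1 + 1949) = 13 * 1950 = 25350; answer 25350

25350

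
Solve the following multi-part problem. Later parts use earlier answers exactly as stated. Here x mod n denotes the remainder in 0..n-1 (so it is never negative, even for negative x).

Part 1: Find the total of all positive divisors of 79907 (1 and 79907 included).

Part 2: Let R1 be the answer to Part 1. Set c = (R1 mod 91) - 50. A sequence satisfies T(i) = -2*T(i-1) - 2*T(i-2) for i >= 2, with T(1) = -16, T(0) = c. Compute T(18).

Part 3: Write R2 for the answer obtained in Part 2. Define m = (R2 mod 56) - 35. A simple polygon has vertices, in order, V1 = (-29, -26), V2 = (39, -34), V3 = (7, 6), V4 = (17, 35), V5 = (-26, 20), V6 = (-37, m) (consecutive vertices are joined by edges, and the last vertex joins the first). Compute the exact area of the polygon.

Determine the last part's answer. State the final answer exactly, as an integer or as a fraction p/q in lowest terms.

2731

Part 1: 79907 is prime, so its only divisors are 1 and 79907; sigma = 1 + 79907 = 79908; answer 79908
Part 2: R1 = 79908; c = -40; T(2) = -2*(-16) - 2*(-40) = 112; iterating: T(2)=112, T(3)=-192, T(4)=160, T(5)=64, T(6)=-448, T(7)=768, T(8)=-640, T(9)=-256, T(10)=1792, T(11)=-3072, T(12)=2560, T(13)=1024, T(14)=-7168, T(15)=12288, T(16)=-10240, T(17)=-4096, T(18)=28672; answer 28672
Part 3: R2 = 28672; m = -35; cross terms: (-29*-34 - 39*-26)=2000, (39*6 - 7*-34)=472, (7*35 - 17*6)=143, (17*20 - -26*35)=1250, (-26*-35 - -37*20)=1650, (-37*-26 - -29*-35)=-53; twice the area = |5462| = 5462; area = 2731; answer 2731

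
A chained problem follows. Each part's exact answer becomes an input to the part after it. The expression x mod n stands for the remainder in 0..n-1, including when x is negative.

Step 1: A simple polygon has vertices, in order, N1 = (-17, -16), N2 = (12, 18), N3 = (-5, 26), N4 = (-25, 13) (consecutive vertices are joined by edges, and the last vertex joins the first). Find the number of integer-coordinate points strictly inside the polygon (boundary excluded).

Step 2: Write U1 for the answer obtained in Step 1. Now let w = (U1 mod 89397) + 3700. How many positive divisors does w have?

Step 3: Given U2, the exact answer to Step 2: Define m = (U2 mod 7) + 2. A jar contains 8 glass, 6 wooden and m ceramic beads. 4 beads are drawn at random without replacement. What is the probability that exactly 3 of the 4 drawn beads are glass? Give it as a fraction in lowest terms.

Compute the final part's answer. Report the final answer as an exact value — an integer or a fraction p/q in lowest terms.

154/969

Step 1: cross terms: (-17*18 - 12*-16)=-114, (12*26 - -5*18)=402, (-5*13 - -25*26)=585, (-25*-16 - -17*13)=621; twice the area = |1494| = 1494; area = 747; boundary points = 1 + 1 + 1 + 1 = 4; strictly interior points = area - boundary/2 + 1 = 746; answer 746
Step 2: U1 = 746; w = 4446; 4446 = 2 * 3^2 * 13 * 19; number of divisors = (1+1) * (2+1) * (1+1) * (1+1) = 24; answer 24
Step 3: U2 = 24; m = 5; total draws C(19,4) = 3876; favorable C(8,3)*C(11,1) = 616; P = 154/969; answer 154/969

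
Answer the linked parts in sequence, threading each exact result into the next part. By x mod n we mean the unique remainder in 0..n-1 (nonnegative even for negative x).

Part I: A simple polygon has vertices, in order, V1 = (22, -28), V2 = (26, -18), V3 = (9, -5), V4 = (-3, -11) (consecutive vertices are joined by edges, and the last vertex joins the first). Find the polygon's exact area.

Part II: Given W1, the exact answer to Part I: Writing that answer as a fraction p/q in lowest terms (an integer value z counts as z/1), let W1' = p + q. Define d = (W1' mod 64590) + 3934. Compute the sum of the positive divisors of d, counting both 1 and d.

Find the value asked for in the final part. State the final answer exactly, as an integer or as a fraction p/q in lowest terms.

Part I: cross terms: (22*-18 - 26*-28)=332, (26*-5 - 9*-18)=32, (9*-11 - -3*-5)=-114, (-3*-28 - 22*-11)=326; twice the area = |576| = 576; area = 288; answer 288
Part II: W1 = 288; threaded value p + q = 289; d = 4223; 4223 = 41 * 103; sigma = (1 + 41) * (1 + 103) = 42 * 104 = 4368; answer 4368

4368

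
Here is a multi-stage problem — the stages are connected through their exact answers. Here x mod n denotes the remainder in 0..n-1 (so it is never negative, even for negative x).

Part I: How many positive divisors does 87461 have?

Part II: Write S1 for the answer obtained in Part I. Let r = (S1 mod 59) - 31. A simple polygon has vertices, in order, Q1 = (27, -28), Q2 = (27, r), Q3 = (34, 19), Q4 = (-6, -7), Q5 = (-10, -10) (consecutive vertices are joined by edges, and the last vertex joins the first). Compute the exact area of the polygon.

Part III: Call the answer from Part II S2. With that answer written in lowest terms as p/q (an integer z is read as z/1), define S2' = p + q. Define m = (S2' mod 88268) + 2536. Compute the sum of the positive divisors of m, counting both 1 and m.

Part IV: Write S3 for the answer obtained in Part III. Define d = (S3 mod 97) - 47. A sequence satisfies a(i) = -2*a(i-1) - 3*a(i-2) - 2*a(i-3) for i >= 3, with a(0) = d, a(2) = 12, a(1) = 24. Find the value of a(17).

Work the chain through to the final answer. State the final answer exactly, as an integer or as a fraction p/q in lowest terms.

Part I: 87461 = 11 * 7951; number of divisors = (1+1) * (1+1) = 4; answer 4
Part II: S1 = 4; r = -27; cross terms: (27*-27 - 27*-28)=27, (27*19 - 34*-27)=1431, (34*-7 - -6*19)=-124, (-6*-10 - -10*-7)=-10, (-10*-28 - 27*-10)=550; twice the area = |1874| = 1874; area = 937; answer 937
Part III: S2 = 937; threaded value p + q = 938; m = 3474; 3474 = 2 * 3^2 * 193; sigma = (1 + 2) * (1 + 3 + 9) * (1 + 193) = 3 * 13 * 194 = 7566; answer 7566
Part IV: S3 = 7566; d = -47; a(3) = -2*(12) - 3*(24) - 2*(-47) = -2; iterating: a(3)=-2, a(4)=-80, a(5)=142, a(6)=-40, a(7)=-186, a(8)=208, a(9)=222, a(10)=-696, a(11)=310, a(12)=1024, a(13)=-1586, a(14)=-520, a(15)=3750, a(16)=-2768, a(17)=-4674; answer -4674

-4674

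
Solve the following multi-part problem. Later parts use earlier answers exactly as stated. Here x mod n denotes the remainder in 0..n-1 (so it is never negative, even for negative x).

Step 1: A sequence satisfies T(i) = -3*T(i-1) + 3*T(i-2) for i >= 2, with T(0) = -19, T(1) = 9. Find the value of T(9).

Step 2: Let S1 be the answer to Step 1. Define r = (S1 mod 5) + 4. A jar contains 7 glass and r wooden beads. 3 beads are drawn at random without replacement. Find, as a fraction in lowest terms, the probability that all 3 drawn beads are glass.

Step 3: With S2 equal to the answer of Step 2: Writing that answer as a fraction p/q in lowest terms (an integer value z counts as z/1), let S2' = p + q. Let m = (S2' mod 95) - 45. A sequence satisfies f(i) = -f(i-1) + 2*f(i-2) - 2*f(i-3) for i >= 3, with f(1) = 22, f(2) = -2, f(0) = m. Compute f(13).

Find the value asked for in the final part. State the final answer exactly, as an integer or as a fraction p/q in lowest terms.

Step 1: T(2) = -3*(9) + 3*(-19) = -84; iterating: T(2)=-84, T(3)=279, T(4)=-1089, T(5)=4104, T(6)=-15579, T(7)=59049, T(8)=-223884, T(9)=848799; answer 848799
Step 2: S1 = 848799; r = 8; total draws C(15,3) = 455; favorable C(7,3) = 35; P = 1/13; answer 1/13
Step 3: S2 = 1/13; threaded value p + q = 14; m = -31; f(3) = -1*(-2) + 2*(22) - 2*(-31) = 108; iterating: f(3)=108, f(4)=-156, f(5)=376, f(6)=-904, f(7)=1968, f(8)=-4528, f(9)=10272, f(10)=-23264, f(11)=52864, f(12)=-119936, f(13)=272192; answer 272192

272192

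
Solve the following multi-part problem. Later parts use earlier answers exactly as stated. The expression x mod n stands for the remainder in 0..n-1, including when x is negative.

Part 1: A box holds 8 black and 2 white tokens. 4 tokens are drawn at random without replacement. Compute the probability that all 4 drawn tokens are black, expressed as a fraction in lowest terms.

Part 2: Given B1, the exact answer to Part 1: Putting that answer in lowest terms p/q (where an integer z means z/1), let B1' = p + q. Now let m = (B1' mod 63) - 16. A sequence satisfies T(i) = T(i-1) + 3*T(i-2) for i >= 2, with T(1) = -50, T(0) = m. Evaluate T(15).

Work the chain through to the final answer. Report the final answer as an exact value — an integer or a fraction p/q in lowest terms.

-4942604

Part 1: total draws C(10,4) = 210; favorable C(8,4) = 70; P = 1/3; answer 1/3
Part 2: B1 = 1/3; threaded value p + q = 4; m = -12; T(2) = 1*(-50) + 3*(-12) = -86; iterating: T(2)=-86, T(3)=-236, T(4)=-494, T(5)=-1202, T(6)=-2684, T(7)=-6290, T(8)=-14342, T(9)=-33212, T(10)=-76238, T(11)=-175874, T(12)=-404588, T(13)=-932210, T(14)=-2145974, T(15)=-4942604; answer -4942604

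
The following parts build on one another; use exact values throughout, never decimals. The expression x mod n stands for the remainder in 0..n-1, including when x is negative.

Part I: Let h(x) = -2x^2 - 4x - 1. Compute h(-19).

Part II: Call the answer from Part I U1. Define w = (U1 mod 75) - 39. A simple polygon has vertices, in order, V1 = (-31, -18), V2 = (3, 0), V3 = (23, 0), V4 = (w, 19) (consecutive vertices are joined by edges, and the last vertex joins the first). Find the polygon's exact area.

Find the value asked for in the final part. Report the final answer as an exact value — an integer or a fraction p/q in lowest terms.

639

Part I: -2*(-19)^2 - 4*(-19)^1 - 1 = (-722) + (76) + (-1) = -647; answer -647
Part II: U1 = -647; w = -11; cross terms: (-31*0 - 3*-18)=54, (3*0 - 23*0)=0, (23*19 - -11*0)=437, (-11*-18 - -31*19)=787; twice the area = |1278| = 1278; area = 639; answer 639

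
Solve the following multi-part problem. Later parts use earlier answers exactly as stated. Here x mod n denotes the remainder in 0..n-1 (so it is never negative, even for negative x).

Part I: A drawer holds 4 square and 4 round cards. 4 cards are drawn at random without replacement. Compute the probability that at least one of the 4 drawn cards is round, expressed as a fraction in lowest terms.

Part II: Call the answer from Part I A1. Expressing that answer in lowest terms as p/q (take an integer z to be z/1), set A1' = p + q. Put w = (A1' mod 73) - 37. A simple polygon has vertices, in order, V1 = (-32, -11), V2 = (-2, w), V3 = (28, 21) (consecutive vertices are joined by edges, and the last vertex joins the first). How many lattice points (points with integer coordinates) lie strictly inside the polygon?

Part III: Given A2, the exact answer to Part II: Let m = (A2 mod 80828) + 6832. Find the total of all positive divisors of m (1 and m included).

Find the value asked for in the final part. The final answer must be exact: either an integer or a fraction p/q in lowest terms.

Part I: total draws C(8,4) = 70; complement C(4,4) = 1; favorable 70 - 1 = 69; P = 69/70; answer 69/70
Part II: A1 = 69/70; threaded value p + q = 139; w = 29; cross terms: (-32*29 - -2*-11)=-950, (-2*21 - 28*29)=-854, (28*-11 - -32*21)=364; twice the area = |-1440| = 1440; area = 720; boundary points = 10 + 2 + 4 = 16; strictly interior points = area - boundary/2 + 1 = 713; answer 713
Part III: A2 = 713; m = 7545; 7545 = 3 * 5 * 503; sigma = (1 + 3) * (1 + 5) * (1 + 503) = 4 * 6 * 504 = 12096; answer 12096

12096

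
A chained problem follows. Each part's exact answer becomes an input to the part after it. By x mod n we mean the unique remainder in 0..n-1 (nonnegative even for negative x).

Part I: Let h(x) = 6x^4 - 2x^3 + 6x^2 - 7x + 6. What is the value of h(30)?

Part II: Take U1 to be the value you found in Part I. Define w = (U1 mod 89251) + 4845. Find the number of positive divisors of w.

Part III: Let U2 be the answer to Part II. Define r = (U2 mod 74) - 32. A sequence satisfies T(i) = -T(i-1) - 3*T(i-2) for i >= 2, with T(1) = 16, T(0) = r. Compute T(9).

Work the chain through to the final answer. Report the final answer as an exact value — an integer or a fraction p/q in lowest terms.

1336

Part I: 6*(30)^4 - 2*(30)^3 + 6*(30)^2 - 7*(30)^1 + 6 = (4860000) + (-54000) + (5400) + (-210) + (6) = 4811196; answer 4811196
Part II: U1 = 4811196; w = 85738; 85738 = 2 * 163 * 263; number of divisors = (1+1) * (1+1) * (1+1) = 8; answer 8
Part III: U2 = 8; r = -24; T(2) = -1*(16) - 3*(-24) = 56; iterating: T(2)=56, T(3)=-104, T(4)=-64, T(5)=376, T(6)=-184, T(7)=-944, T(8)=1496, T(9)=1336; answer 1336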